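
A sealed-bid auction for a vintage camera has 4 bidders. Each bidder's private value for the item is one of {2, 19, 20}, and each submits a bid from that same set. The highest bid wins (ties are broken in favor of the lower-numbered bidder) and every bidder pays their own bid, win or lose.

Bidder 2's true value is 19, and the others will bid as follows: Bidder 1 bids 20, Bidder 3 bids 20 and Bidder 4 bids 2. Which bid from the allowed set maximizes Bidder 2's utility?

2

Bid 2: loses but pays 2, utility -2.
Bid 19: loses but pays 19, utility -19.
Bid 20: loses but pays 20, utility -20.
The best choice is 2 with utility -2.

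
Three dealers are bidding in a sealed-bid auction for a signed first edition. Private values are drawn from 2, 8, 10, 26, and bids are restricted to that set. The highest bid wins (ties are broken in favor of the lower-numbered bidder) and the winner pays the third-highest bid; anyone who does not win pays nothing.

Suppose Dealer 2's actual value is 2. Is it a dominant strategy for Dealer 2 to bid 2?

Check each profile of the others' bids and compare truth against every alternative bid.
Others bid (2, 2): truth gives 0, best alternative gives 0.
Others bid (2, 8): truth gives 0, best alternative gives 0.
Others bid (2, 10): truth gives 0, best alternative gives 0.
Others bid (2, 26): truth gives 0, best alternative gives 0.
Others bid (8, 2): truth gives 0, best alternative gives 0.
Others bid (8, 8): truth gives 0, best alternative gives 0.
(Remaining 10 profiles checked similarly; truth is weakly best in each.)
In every case the truthful bid is at least as good as any alternative, so it is a dominant strategy.

Yes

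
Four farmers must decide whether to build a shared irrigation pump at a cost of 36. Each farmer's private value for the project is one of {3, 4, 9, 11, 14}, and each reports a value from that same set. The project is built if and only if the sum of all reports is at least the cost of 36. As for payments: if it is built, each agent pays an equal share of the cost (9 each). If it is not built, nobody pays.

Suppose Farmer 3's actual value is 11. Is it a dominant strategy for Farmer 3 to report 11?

Consider the case where Farmer 1 reports 3, Farmer 2 reports 9 and Farmer 4 reports 11.
Truthful report 11: project not built, utility 0.
Report 14 instead: project built, pays 9, utility 11 - 9 = 2.
Since 2 > 0, reporting 14 is strictly better here, so truthful reporting is not dominant.

No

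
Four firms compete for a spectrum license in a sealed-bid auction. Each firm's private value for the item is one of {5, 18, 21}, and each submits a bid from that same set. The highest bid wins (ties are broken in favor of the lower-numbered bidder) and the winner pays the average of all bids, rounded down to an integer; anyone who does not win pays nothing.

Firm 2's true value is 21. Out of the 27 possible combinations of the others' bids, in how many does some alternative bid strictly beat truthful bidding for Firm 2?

4

Others bid (5, 5, 5): truth gives 12; bid 18 gives 13 > 12. Violating.
Others bid (5, 5, 18): truth gives 9; bid 18 gives 10 > 9. Violating.
Others bid (5, 18, 5): truth gives 9; bid 18 gives 10 > 9. Violating.
Others bid (5, 18, 18): truth gives 6; bid 18 gives 7 > 6. Violating.
Others bid (5, 5, 21): truth gives 8; no alternative beats it.
Others bid (5, 18, 21): truth gives 5; no alternative beats it.
(Checking all 27 profiles: 4 have a profitable deviation, 23 do not.)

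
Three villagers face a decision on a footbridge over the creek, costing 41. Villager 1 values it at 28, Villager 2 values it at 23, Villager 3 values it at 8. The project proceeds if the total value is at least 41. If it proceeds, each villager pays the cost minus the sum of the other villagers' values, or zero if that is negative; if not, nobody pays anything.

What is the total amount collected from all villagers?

15

Total value 59 ≥ cost 41, so it is built.
Villager 1: others sum to 31; max(0, 41 - 31) = 10.
Villager 2: others sum to 36; max(0, 41 - 36) = 5.
Villager 3: others sum to 51; max(0, 41 - 51) = 0.
Total collected = 10 + 5 + 0 = 15.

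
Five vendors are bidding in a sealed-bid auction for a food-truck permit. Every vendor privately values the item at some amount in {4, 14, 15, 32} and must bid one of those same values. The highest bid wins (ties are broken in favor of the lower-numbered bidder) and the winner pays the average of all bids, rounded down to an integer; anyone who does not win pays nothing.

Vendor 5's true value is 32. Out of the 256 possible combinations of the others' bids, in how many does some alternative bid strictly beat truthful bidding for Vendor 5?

Others bid (4, 4, 4, 4): truth gives 23; bid 14 gives 26 > 23. Violating.
Others bid (4, 4, 4, 14): truth gives 21; bid 15 gives 24 > 21. Violating.
Others bid (4, 4, 14, 4): truth gives 21; bid 15 gives 24 > 21. Violating.
Others bid (4, 4, 14, 14): truth gives 19; bid 15 gives 22 > 19. Violating.
Others bid (4, 4, 4, 15): truth gives 21; no alternative beats it.
Others bid (4, 4, 4, 32): truth gives 0; no alternative beats it.
(Checking all 256 profiles: 16 have a profitable deviation, 240 do not.)

16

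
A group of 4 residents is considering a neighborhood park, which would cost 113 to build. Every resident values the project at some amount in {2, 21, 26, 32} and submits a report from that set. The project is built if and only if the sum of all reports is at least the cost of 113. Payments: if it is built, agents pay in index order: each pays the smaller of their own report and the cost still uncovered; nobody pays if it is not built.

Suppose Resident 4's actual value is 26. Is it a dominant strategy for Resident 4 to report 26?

Yes

Check each profile of the others' reports and compare truth against every alternative report.
Others report (32, 32, 32): truth gives 9, best alternative gives 9.
Others report (26, 32, 32): truth gives 3, best alternative gives 3.
Others report (32, 26, 32): truth gives 3, best alternative gives 3.
Others report (32, 32, 26): truth gives 3, best alternative gives 3.
Others report (2, 2, 2): truth gives 0, best alternative gives 0.
Others report (2, 2, 21): truth gives 0, best alternative gives 0.
(Remaining 58 profiles checked similarly; truth is weakly best in each.)
In every case the truthful report is at least as good as any alternative, so it is a dominant strategy.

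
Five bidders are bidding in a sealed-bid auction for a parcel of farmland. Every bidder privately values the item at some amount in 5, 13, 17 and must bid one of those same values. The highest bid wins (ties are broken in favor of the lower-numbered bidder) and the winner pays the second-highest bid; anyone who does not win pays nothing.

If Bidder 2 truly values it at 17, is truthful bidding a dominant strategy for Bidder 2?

Check each profile of the others' bids and compare truth against every alternative bid.
Others bid (13, 5, 5, 5): truth gives 4, best alternative gives 0.
Others bid (13, 5, 5, 13): truth gives 4, best alternative gives 0.
Others bid (13, 5, 13, 5): truth gives 4, best alternative gives 0.
Others bid (13, 5, 13, 13): truth gives 4, best alternative gives 0.
Others bid (13, 13, 5, 5): truth gives 4, best alternative gives 0.
Others bid (13, 13, 5, 13): truth gives 4, best alternative gives 0.
(Remaining 75 profiles checked similarly; truth is weakly best in each.)
In every case the truthful bid is at least as good as any alternative, so it is a dominant strategy.

Yes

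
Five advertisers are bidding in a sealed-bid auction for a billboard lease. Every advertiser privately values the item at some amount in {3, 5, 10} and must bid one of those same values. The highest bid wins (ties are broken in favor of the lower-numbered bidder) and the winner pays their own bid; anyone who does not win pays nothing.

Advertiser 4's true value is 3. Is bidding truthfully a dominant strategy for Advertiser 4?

Check each profile of the others' bids and compare truth against every alternative bid.
Others bid (3, 3, 3, 3): truth gives 0, best alternative gives -2.
Others bid (3, 3, 3, 5): truth gives 0, best alternative gives -2.
Others bid (3, 3, 3, 10): truth gives 0, best alternative gives 0.
Others bid (3, 3, 5, 3): truth gives 0, best alternative gives 0.
Others bid (3, 3, 5, 5): truth gives 0, best alternative gives 0.
Others bid (3, 3, 5, 10): truth gives 0, best alternative gives 0.
(Remaining 75 profiles checked similarly; truth is weakly best in each.)
In every case the truthful bid is at least as good as any alternative, so it is a dominant strategy.

Yes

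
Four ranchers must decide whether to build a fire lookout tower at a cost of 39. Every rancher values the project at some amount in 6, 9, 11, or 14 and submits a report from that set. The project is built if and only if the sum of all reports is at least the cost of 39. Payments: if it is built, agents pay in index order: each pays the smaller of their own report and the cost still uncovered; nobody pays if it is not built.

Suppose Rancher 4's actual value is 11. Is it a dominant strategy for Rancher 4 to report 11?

Yes

Check each profile of the others' reports and compare truth against every alternative report.
Others report (11, 14, 14): truth gives 11, best alternative gives 11.
Others report (14, 11, 14): truth gives 11, best alternative gives 11.
Others report (14, 14, 11): truth gives 11, best alternative gives 11.
Others report (14, 14, 14): truth gives 11, best alternative gives 11.
Others report (9, 14, 14): truth gives 9, best alternative gives 9.
Others report (14, 9, 14): truth gives 9, best alternative gives 9.
(Remaining 58 profiles checked similarly; truth is weakly best in each.)
In every case the truthful report is at least as good as any alternative, so it is a dominant strategy.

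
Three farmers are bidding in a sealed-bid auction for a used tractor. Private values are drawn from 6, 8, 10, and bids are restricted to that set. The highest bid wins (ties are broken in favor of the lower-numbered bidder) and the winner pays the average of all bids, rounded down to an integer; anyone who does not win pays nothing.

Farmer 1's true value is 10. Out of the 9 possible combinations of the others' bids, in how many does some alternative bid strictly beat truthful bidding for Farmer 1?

Others bid (6, 6): truth gives 3; bid 6 gives 4 > 3. Violating.
Others bid (6, 8): truth gives 2; bid 8 gives 3 > 2. Violating.
Others bid (8, 6): truth gives 2; bid 8 gives 3 > 2. Violating.
Others bid (6, 10): truth gives 2; no alternative beats it.
Others bid (8, 8): truth gives 2; no alternative beats it.
(Checking all 9 profiles: 3 have a profitable deviation, 6 do not.)

3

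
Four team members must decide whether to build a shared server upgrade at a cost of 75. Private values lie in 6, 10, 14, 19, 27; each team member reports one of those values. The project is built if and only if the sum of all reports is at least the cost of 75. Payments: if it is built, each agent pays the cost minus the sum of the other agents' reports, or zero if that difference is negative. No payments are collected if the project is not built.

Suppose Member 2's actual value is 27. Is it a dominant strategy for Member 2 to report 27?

Yes

Check each profile of the others' reports and compare truth against every alternative report.
Others report (14, 14, 27): truth gives 7, best alternative gives 0.
Others report (14, 27, 14): truth gives 7, best alternative gives 0.
Others report (27, 14, 14): truth gives 7, best alternative gives 0.
Others report (6, 19, 27): truth gives 4, best alternative gives 0.
Others report (6, 27, 19): truth gives 4, best alternative gives 0.
Others report (14, 19, 19): truth gives 4, best alternative gives 0.
(Remaining 119 profiles checked similarly; truth is weakly best in each.)
In every case the truthful report is at least as good as any alternative, so it is a dominant strategy.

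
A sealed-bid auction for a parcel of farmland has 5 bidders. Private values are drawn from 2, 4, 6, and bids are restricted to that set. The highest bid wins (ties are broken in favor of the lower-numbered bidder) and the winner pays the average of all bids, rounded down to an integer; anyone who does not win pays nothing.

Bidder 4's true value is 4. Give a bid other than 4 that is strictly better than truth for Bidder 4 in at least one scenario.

6

Suppose Bidder 1 bids 2, Bidder 2 bids 2, Bidder 3 bids 2 and Bidder 5 bids 6.
Bid 4: loses, pays 0, utility 0.
Bid 6: wins, pays 3, utility 4 - 3 = 1.
So bidding 6 beats truth here (1 > 0).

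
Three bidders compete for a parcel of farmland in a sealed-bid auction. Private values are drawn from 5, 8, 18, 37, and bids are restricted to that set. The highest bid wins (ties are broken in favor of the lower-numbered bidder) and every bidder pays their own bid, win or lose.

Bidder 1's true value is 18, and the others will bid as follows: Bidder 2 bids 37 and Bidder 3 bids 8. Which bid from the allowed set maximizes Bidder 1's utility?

5

Bid 5: loses but pays 5, utility -5.
Bid 8: loses but pays 8, utility -8.
Bid 18: loses but pays 18, utility -18.
Bid 37: wins, pays 37, utility 18 - 37 = -19.
The best choice is 5 with utility -5.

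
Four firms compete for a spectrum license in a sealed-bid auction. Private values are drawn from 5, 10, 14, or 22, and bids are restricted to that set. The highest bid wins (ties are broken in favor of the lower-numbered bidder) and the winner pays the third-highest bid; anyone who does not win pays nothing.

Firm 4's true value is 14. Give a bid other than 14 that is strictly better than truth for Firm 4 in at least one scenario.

Suppose Firm 1 bids 5, Firm 2 bids 5 and Firm 3 bids 14.
Bid 14: loses, pays 0, utility 0.
Bid 22: wins, pays 5, utility 14 - 5 = 9.
So bidding 22 beats truth here (9 > 0).

22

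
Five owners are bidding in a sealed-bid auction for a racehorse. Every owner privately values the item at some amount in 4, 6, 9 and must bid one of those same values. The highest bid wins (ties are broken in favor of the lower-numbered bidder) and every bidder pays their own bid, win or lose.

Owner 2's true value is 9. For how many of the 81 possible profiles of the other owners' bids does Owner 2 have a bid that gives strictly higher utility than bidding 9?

Others bid (4, 4, 4, 4): truth gives 0; bid 6 gives 3 > 0. Violating.
Others bid (4, 4, 4, 6): truth gives 0; bid 6 gives 3 > 0. Violating.
Others bid (4, 4, 6, 4): truth gives 0; bid 6 gives 3 > 0. Violating.
Others bid (4, 4, 6, 6): truth gives 0; bid 6 gives 3 > 0. Violating.
Others bid (4, 4, 4, 9): truth gives 0; no alternative beats it.
Others bid (4, 4, 6, 9): truth gives 0; no alternative beats it.
(Checking all 81 profiles: 35 have a profitable deviation, 46 do not.)

35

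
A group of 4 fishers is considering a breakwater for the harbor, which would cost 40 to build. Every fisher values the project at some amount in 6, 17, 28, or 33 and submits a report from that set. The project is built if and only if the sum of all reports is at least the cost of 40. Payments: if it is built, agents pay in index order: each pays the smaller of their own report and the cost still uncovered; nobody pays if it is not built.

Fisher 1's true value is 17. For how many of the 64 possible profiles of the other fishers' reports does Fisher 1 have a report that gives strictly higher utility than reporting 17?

Others report (6, 6, 28): truth gives 0; report 6 gives 11 > 0. Violating.
Others report (6, 6, 33): truth gives 0; report 6 gives 11 > 0. Violating.
Others report (6, 17, 17): truth gives 0; report 6 gives 11 > 0. Violating.
Others report (6, 17, 28): truth gives 0; report 6 gives 11 > 0. Violating.
Others report (6, 6, 6): truth gives 0; no alternative beats it.
Others report (6, 6, 17): truth gives 0; no alternative beats it.
(Checking all 64 profiles: 60 have a profitable deviation, 4 do not.)

60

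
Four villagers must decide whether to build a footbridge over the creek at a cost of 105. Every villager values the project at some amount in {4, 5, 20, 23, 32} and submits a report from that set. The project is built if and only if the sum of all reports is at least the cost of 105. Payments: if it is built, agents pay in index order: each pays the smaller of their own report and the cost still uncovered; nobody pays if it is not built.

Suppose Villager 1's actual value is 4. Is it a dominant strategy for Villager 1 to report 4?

Yes

Check each profile of the others' reports and compare truth against every alternative report.
Others report (4, 4, 4): truth gives 0, best alternative gives 0.
Others report (4, 4, 5): truth gives 0, best alternative gives 0.
Others report (4, 4, 20): truth gives 0, best alternative gives 0.
Others report (4, 4, 23): truth gives 0, best alternative gives 0.
Others report (4, 4, 32): truth gives 0, best alternative gives 0.
Others report (4, 5, 4): truth gives 0, best alternative gives 0.
(Remaining 119 profiles checked similarly; truth is weakly best in each.)
In every case the truthful report is at least as good as any alternative, so it is a dominant strategy.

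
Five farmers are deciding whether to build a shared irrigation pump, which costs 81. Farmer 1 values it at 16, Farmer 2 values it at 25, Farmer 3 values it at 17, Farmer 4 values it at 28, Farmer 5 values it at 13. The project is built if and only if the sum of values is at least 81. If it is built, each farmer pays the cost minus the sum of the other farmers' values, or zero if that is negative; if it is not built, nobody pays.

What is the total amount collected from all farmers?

Total value 99 ≥ cost 81, so it is built.
Farmer 1: others sum to 83; max(0, 81 - 83) = 0.
Farmer 2: others sum to 74; max(0, 81 - 74) = 7.
Farmer 3: others sum to 82; max(0, 81 - 82) = 0.
Farmer 4: others sum to 71; max(0, 81 - 71) = 10.
Farmer 5: others sum to 86; max(0, 81 - 86) = 0.
Total collected = 0 + 7 + 0 + 10 + 0 = 17.

17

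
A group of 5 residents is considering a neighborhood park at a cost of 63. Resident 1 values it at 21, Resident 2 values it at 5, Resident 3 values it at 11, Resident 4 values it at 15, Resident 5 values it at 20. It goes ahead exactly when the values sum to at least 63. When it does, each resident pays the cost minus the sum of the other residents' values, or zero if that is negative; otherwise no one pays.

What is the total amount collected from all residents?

Total value 72 ≥ cost 63, so it is built.
Resident 1: others sum to 51; max(0, 63 - 51) = 12.
Resident 2: others sum to 67; max(0, 63 - 67) = 0.
Resident 3: others sum to 61; max(0, 63 - 61) = 2.
Resident 4: others sum to 57; max(0, 63 - 57) = 6.
Resident 5: others sum to 52; max(0, 63 - 52) = 11.
Total collected = 12 + 0 + 2 + 6 + 11 = 31.

31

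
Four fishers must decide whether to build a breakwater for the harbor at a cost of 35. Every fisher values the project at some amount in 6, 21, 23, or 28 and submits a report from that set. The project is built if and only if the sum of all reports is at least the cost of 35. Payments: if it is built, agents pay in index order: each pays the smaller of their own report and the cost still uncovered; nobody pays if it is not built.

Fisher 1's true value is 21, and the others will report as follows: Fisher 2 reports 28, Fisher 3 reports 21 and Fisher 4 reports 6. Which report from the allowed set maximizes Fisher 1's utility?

6

Report 6: project built, pays 6, utility 21 - 6 = 15.
Report 21: project built, pays 21, utility 21 - 21 = 0.
Report 23: project built, pays 23, utility 21 - 23 = -2.
Report 28: project built, pays 28, utility 21 - 28 = -7.
The best choice is 6 with utility 15.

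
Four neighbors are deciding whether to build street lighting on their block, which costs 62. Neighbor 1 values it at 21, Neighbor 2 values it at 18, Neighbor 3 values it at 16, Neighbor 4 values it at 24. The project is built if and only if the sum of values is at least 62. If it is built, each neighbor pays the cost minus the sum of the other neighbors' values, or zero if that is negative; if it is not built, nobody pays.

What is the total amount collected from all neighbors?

12

Total value 79 ≥ cost 62, so it is built.
Neighbor 1: others sum to 58; max(0, 62 - 58) = 4.
Neighbor 2: others sum to 61; max(0, 62 - 61) = 1.
Neighbor 3: others sum to 63; max(0, 62 - 63) = 0.
Neighbor 4: others sum to 55; max(0, 62 - 55) = 7.
Total collected = 4 + 1 + 0 + 7 = 12.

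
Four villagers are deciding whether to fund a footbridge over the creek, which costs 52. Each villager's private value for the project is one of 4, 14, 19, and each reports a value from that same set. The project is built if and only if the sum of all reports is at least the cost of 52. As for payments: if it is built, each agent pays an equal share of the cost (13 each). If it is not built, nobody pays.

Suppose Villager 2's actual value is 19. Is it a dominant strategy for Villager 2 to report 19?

Check each profile of the others' reports and compare truth against every alternative report.
Others report (4, 14, 19): truth gives 6, best alternative gives 0.
Others report (4, 19, 14): truth gives 6, best alternative gives 0.
Others report (14, 4, 19): truth gives 6, best alternative gives 0.
Others report (14, 19, 4): truth gives 6, best alternative gives 0.
Others report (19, 4, 14): truth gives 6, best alternative gives 0.
Others report (19, 14, 4): truth gives 6, best alternative gives 0.
(Remaining 21 profiles checked similarly; truth is weakly best in each.)
In every case the truthful report is at least as good as any alternative, so it is a dominant strategy.

Yes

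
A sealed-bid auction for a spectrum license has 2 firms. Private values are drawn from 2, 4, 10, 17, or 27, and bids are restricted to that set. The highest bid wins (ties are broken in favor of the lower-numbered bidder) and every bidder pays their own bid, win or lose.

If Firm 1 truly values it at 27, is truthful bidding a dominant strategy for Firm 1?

Consider the case where Firm 2 bids 2.
Truthful bid 27: wins, pays 27, utility 27 - 27 = 0.
Bid 2 instead: wins, pays 2, utility 27 - 2 = 25.
Since 25 > 0, bidding 2 is strictly better here, so truthful bidding is not dominant.

No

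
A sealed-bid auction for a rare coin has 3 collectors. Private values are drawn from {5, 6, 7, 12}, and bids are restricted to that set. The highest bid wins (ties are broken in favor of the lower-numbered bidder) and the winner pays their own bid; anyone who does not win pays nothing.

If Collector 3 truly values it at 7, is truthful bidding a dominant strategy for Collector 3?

No

Consider the case where Collector 1 bids 5 and Collector 2 bids 5.
Truthful bid 7: wins, pays 7, utility 7 - 7 = 0.
Bid 6 instead: wins, pays 6, utility 7 - 6 = 1.
Since 1 > 0, bidding 6 is strictly better here, so truthful bidding is not dominant.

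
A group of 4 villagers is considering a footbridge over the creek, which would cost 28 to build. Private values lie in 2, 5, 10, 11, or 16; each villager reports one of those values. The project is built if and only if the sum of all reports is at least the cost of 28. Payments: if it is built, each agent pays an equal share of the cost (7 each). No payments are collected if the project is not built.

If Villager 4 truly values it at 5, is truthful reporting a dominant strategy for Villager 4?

No

Consider the case where Villager 1 reports 2, Villager 2 reports 5 and Villager 3 reports 16.
Truthful report 5: project built, pays 7, utility 5 - 7 = -2.
Report 2 instead: project not built, utility 0.
Since 0 > -2, reporting 2 is strictly better here, so truthful reporting is not dominant.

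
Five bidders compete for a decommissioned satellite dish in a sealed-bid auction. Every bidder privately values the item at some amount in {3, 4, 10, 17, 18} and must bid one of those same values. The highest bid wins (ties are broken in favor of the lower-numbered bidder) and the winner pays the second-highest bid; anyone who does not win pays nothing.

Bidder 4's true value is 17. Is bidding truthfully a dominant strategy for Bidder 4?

Yes

Check each profile of the others' bids and compare truth against every alternative bid.
Others bid (3, 3, 3, 3): truth gives 14, best alternative gives 14.
Others bid (3, 3, 3, 4): truth gives 13, best alternative gives 13.
Others bid (3, 3, 4, 3): truth gives 13, best alternative gives 13.
Others bid (3, 3, 4, 4): truth gives 13, best alternative gives 13.
Others bid (3, 4, 3, 3): truth gives 13, best alternative gives 13.
Others bid (3, 4, 3, 4): truth gives 13, best alternative gives 13.
(Remaining 619 profiles checked similarly; truth is weakly best in each.)
In every case the truthful bid is at least as good as any alternative, so it is a dominant strategy.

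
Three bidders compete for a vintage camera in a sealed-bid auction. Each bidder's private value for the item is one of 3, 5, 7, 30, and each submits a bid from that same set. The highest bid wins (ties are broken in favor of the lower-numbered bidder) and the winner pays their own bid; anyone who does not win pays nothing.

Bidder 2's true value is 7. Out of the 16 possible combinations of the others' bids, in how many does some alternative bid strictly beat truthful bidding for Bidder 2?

Others bid (3, 3): truth gives 0; bid 5 gives 2 > 0. Violating.
Others bid (3, 5): truth gives 0; bid 5 gives 2 > 0. Violating.
Others bid (3, 7): truth gives 0; no alternative beats it.
Others bid (3, 30): truth gives 0; no alternative beats it.
(Checking all 16 profiles: 2 have a profitable deviation, 14 do not.)

2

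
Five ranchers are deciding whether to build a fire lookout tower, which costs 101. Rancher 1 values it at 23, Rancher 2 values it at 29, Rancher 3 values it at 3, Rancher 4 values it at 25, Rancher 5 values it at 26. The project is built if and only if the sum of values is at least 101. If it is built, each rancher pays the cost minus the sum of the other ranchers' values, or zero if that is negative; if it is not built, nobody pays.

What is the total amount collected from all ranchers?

Total value 106 ≥ cost 101, so it is built.
Rancher 1: others sum to 83; max(0, 101 - 83) = 18.
Rancher 2: others sum to 77; max(0, 101 - 77) = 24.
Rancher 3: others sum to 103; max(0, 101 - 103) = 0.
Rancher 4: others sum to 81; max(0, 101 - 81) = 20.
Rancher 5: others sum to 80; max(0, 101 - 80) = 21.
Total collected = 18 + 24 + 0 + 20 + 21 = 83.

83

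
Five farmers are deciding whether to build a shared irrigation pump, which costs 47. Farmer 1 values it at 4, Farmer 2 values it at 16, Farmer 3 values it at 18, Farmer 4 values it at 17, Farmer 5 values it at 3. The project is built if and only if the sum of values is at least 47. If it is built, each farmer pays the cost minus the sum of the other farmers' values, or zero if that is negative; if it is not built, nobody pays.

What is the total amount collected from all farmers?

Total value 58 ≥ cost 47, so it is built.
Farmer 1: others sum to 54; max(0, 47 - 54) = 0.
Farmer 2: others sum to 42; max(0, 47 - 42) = 5.
Farmer 3: others sum to 40; max(0, 47 - 40) = 7.
Farmer 4: others sum to 41; max(0, 47 - 41) = 6.
Farmer 5: others sum to 55; max(0, 47 - 55) = 0.
Total collected = 0 + 5 + 7 + 6 + 0 = 18.

18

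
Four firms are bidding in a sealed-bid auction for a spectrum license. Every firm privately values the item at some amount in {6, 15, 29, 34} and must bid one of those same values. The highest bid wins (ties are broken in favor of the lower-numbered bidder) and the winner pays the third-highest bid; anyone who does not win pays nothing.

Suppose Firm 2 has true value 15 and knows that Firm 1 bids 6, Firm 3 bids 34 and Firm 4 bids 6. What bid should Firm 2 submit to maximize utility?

34

Bid 6: loses, pays 0, utility 0.
Bid 15: loses, pays 0, utility 0.
Bid 29: loses, pays 0, utility 0.
Bid 34: wins, pays 6, utility 15 - 6 = 9.
The best choice is 34 with utility 9.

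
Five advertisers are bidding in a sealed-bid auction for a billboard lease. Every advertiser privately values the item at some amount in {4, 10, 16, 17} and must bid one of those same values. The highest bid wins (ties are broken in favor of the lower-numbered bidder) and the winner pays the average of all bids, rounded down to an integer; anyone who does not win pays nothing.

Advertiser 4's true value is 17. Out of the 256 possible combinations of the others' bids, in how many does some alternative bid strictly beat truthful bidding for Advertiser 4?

Others bid (4, 4, 4, 4): truth gives 11; bid 10 gives 12 > 11. Violating.
Others bid (4, 4, 4, 10): truth gives 10; bid 10 gives 11 > 10. Violating.
Others bid (4, 4, 4, 16): truth gives 8; bid 16 gives 9 > 8. Violating.
Others bid (4, 4, 10, 10): truth gives 8; bid 16 gives 9 > 8. Violating.
Others bid (4, 4, 4, 17): truth gives 8; no alternative beats it.
Others bid (4, 4, 10, 4): truth gives 10; no alternative beats it.
(Checking all 256 profiles: 9 have a profitable deviation, 247 do not.)

9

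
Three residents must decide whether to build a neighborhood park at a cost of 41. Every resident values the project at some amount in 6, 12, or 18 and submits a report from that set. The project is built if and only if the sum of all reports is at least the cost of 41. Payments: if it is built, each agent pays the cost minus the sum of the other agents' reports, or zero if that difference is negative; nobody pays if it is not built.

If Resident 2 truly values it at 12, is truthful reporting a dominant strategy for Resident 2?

Check each profile of the others' reports and compare truth against every alternative report.
Others report (18, 18): truth gives 7, best alternative gives 7.
Others report (12, 18): truth gives 1, best alternative gives 1.
Others report (18, 12): truth gives 1, best alternative gives 1.
Others report (6, 6): truth gives 0, best alternative gives 0.
Others report (6, 12): truth gives 0, best alternative gives 0.
Others report (6, 18): truth gives 0, best alternative gives 0.
(Remaining 3 profiles checked similarly; truth is weakly best in each.)
In every case the truthful report is at least as good as any alternative, so it is a dominant strategy.

Yes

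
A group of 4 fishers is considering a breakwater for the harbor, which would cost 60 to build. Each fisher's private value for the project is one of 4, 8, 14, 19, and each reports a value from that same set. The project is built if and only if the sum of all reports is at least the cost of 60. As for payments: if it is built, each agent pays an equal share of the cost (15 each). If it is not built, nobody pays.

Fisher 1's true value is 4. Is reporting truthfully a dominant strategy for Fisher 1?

Check each profile of the others' reports and compare truth against every alternative report.
Others report (14, 19, 19): truth gives 0, best alternative gives -11.
Others report (19, 14, 19): truth gives 0, best alternative gives -11.
Others report (19, 19, 14): truth gives 0, best alternative gives -11.
Others report (19, 19, 19): truth gives -11, best alternative gives -11.
Others report (4, 4, 4): truth gives 0, best alternative gives 0.
Others report (4, 4, 8): truth gives 0, best alternative gives 0.
(Remaining 58 profiles checked similarly; truth is weakly best in each.)
In every case the truthful report is at least as good as any alternative, so it is a dominant strategy.

Yes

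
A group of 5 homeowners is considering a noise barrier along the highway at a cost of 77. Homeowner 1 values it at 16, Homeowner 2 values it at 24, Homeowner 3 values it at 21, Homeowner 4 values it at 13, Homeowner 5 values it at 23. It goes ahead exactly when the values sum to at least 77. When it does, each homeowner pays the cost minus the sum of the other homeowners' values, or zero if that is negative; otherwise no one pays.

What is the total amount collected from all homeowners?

Total value 97 ≥ cost 77, so it is built.
Homeowner 1: others sum to 81; max(0, 77 - 81) = 0.
Homeowner 2: others sum to 73; max(0, 77 - 73) = 4.
Homeowner 3: others sum to 76; max(0, 77 - 76) = 1.
Homeowner 4: others sum to 84; max(0, 77 - 84) = 0.
Homeowner 5: others sum to 74; max(0, 77 - 74) = 3.
Total collected = 0 + 4 + 1 + 0 + 3 = 8.

8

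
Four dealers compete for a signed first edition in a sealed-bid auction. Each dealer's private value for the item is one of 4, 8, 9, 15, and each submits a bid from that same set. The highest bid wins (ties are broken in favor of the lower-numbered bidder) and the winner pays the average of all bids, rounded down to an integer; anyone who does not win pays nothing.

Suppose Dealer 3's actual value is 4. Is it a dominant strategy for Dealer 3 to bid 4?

Check each profile of the others' bids and compare truth against every alternative bid.
Others bid (4, 4, 8): truth gives 0, best alternative gives -2.
Others bid (4, 4, 4): truth gives 0, best alternative gives -1.
Others bid (4, 4, 9): truth gives 0, best alternative gives 0.
Others bid (4, 4, 15): truth gives 0, best alternative gives 0.
Others bid (4, 8, 4): truth gives 0, best alternative gives 0.
Others bid (4, 8, 8): truth gives 0, best alternative gives 0.
(Remaining 58 profiles checked similarly; truth is weakly best in each.)
In every case the truthful bid is at least as good as any alternative, so it is a dominant strategy.

Yes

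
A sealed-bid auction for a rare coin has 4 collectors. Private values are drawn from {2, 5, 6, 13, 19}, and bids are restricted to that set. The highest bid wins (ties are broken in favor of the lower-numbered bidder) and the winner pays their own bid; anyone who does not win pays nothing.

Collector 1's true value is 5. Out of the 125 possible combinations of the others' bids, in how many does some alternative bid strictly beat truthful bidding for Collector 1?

Others bid (2, 2, 2): truth gives 0; bid 2 gives 3 > 0. Violating.
Others bid (2, 2, 5): truth gives 0; no alternative beats it.
Others bid (2, 2, 6): truth gives 0; no alternative beats it.
(Checking all 125 profiles: 1 has a profitable deviation, 124 do not.)

1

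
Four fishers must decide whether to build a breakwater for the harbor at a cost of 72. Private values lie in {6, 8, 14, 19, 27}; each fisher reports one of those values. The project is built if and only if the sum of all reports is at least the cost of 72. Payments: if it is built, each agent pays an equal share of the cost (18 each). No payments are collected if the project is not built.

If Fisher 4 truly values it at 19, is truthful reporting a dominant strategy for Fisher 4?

No

Consider the case where Fisher 1 reports 6, Fisher 2 reports 14 and Fisher 3 reports 27.
Truthful report 19: project not built, utility 0.
Report 27 instead: project built, pays 18, utility 19 - 18 = 1.
Since 1 > 0, reporting 27 is strictly better here, so truthful reporting is not dominant.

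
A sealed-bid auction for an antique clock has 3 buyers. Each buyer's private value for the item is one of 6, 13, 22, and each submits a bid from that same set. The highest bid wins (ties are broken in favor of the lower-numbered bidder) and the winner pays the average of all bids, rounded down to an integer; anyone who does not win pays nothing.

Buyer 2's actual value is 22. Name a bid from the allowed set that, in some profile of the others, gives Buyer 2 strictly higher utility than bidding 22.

Suppose Buyer 1 bids 6 and Buyer 3 bids 6.
Bid 22: wins, pays 11, utility 22 - 11 = 11.
Bid 13: wins, pays 8, utility 22 - 8 = 14.
So bidding 13 beats truth here (14 > 11).

13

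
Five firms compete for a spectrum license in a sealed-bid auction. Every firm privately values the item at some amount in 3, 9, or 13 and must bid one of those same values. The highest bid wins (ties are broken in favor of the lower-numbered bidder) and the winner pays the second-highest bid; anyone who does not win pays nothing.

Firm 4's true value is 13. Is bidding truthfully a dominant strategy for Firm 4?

Yes

Check each profile of the others' bids and compare truth against every alternative bid.
Others bid (3, 3, 9, 3): truth gives 4, best alternative gives 0.
Others bid (3, 3, 9, 9): truth gives 4, best alternative gives 0.
Others bid (3, 9, 3, 3): truth gives 4, best alternative gives 0.
Others bid (3, 9, 3, 9): truth gives 4, best alternative gives 0.
Others bid (3, 9, 9, 3): truth gives 4, best alternative gives 0.
Others bid (3, 9, 9, 9): truth gives 4, best alternative gives 0.
(Remaining 75 profiles checked similarly; truth is weakly best in each.)
In every case the truthful bid is at least as good as any alternative, so it is a dominant strategy.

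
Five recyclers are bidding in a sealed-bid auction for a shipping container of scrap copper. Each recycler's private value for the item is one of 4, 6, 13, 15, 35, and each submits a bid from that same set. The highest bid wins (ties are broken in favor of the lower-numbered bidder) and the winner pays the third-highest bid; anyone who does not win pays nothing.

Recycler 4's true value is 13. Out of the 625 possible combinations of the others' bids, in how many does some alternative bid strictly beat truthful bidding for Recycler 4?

64

Others bid (4, 4, 4, 15): truth gives 0; bid 15 gives 9 > 0. Violating.
Others bid (4, 4, 4, 35): truth gives 0; bid 35 gives 9 > 0. Violating.
Others bid (4, 4, 6, 15): truth gives 0; bid 15 gives 7 > 0. Violating.
Others bid (4, 4, 6, 35): truth gives 0; bid 35 gives 7 > 0. Violating.
Others bid (4, 4, 4, 4): truth gives 9; no alternative beats it.
Others bid (4, 4, 4, 6): truth gives 9; no alternative beats it.
(Checking all 625 profiles: 64 have a profitable deviation, 561 do not.)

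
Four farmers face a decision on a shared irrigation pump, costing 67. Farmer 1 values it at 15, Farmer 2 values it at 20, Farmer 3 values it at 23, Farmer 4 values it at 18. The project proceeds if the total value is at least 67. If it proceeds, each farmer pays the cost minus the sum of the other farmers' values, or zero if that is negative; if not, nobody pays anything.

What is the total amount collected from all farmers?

40

Total value 76 ≥ cost 67, so it is built.
Farmer 1: others sum to 61; max(0, 67 - 61) = 6.
Farmer 2: others sum to 56; max(0, 67 - 56) = 11.
Farmer 3: others sum to 53; max(0, 67 - 53) = 14.
Farmer 4: others sum to 58; max(0, 67 - 58) = 9.
Total collected = 6 + 11 + 14 + 9 = 40.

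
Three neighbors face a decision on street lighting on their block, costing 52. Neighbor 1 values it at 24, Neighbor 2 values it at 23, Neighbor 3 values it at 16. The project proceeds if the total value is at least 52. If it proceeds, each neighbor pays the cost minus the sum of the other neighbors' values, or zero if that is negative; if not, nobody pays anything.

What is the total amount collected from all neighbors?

30

Total value 63 ≥ cost 52, so it is built.
Neighbor 1: others sum to 39; max(0, 52 - 39) = 13.
Neighbor 2: others sum to 40; max(0, 52 - 40) = 12.
Neighbor 3: others sum to 47; max(0, 52 - 47) = 5.
Total collected = 13 + 12 + 5 = 30.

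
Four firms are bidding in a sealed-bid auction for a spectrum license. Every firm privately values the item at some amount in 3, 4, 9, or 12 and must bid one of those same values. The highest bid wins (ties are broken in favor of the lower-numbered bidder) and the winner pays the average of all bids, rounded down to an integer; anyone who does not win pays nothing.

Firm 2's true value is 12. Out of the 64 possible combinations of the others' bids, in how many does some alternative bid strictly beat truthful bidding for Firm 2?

Others bid (3, 3, 3): truth gives 7; bid 4 gives 9 > 7. Violating.
Others bid (3, 3, 4): truth gives 7; bid 4 gives 9 > 7. Violating.
Others bid (3, 4, 3): truth gives 7; bid 4 gives 9 > 7. Violating.
Others bid (3, 4, 4): truth gives 7; bid 4 gives 9 > 7. Violating.
Others bid (3, 3, 9): truth gives 6; no alternative beats it.
Others bid (3, 3, 12): truth gives 5; no alternative beats it.
(Checking all 64 profiles: 14 have a profitable deviation, 50 do not.)

14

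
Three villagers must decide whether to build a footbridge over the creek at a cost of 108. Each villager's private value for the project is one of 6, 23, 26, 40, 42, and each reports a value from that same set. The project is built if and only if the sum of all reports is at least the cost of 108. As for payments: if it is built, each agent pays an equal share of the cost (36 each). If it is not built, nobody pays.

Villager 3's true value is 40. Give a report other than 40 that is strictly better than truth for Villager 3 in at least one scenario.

Suppose Villager 1 reports 26 and Villager 2 reports 40.
Report 40: project not built, utility 0.
Report 42: project built, pays 36, utility 40 - 36 = 4.
So reporting 42 beats truth here (4 > 0).

42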